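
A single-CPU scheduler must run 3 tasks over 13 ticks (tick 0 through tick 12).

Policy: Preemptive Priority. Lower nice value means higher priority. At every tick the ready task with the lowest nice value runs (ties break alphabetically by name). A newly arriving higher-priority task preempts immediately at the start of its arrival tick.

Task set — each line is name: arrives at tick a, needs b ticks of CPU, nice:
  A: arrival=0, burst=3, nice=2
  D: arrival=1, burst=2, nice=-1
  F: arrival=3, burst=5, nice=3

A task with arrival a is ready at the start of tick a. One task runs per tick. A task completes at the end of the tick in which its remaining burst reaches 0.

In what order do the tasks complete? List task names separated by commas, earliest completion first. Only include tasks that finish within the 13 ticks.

completion order = D, A, F

t=0: ready={A} → run A
t=1: ready={A,D} → run D
t=2: ready={A,D} → run D
t=3: ready={A,F} → run A
t=4: ready={A,F} → run A
t=5: ready={F} → run F
t=6: ready={F} → run F
t=7: ready={F} → run F
t=8: ready={F} → run F
t=9: ready={F} → run F
t=10: (idle)
t=11: (idle)
t=12: (idle)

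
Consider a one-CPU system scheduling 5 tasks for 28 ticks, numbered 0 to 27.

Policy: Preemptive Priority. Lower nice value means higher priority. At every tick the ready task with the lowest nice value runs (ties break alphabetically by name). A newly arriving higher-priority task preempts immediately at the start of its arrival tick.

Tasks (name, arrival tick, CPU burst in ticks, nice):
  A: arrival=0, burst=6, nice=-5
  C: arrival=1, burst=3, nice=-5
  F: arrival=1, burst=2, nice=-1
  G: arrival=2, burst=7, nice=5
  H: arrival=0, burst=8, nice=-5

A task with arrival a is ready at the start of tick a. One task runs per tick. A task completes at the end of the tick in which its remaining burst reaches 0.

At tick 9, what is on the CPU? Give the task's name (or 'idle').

running at tick 9 = H

t=0: ready={A,H} → run A
t=1: ready={A,C,F,H} → run A
t=2: ready={A,C,F,G,H} → run A
t=3: ready={A,C,F,G,H} → run A
t=4: ready={A,C,F,G,H} → run A
t=5: ready={A,C,F,G,H} → run A
t=6: ready={C,F,G,H} → run C
t=7: ready={C,F,G,H} → run C
t=8: ready={C,F,G,H} → run C
t=9: ready={F,G,H} → run H
t=10: ready={F,G,H} → run H
t=11: ready={F,G,H} → run H
t=12: ready={F,G,H} → run H
t=13: ready={F,G,H} → run H
t=14: ready={F,G,H} → run H
t=15: ready={F,G,H} → run H
t=16: ready={F,G,H} → run H
t=17: ready={F,G} → run F
t=18: ready={F,G} → run F
t=19: ready={G} → run G
t=20: ready={G} → run G
t=21: ready={G} → run G
t=22: ready={G} → run G
t=23: ready={G} → run G
t=24: ready={G} → run G
t=25: ready={G} → run G
t=26: (idle)
t=27: (idle)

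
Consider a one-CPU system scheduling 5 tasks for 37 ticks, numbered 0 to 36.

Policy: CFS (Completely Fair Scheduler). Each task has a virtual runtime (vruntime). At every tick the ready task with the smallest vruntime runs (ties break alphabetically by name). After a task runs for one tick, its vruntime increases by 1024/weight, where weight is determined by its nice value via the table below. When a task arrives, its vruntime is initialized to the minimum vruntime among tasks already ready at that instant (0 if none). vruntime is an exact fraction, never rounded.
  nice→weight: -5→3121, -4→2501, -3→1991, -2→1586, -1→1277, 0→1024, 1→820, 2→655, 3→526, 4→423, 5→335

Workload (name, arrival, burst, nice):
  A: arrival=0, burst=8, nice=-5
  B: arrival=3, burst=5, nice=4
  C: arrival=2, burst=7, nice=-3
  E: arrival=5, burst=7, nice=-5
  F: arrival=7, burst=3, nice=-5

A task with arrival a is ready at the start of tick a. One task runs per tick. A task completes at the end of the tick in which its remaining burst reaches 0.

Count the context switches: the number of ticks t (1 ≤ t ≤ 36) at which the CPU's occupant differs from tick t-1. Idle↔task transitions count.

t=0: vr[A=0] → run A
t=1: vr[A=1024/3121] → run A
t=2: vr[A=2048/3121 C=2048/3121] → run A
t=3: vr[A=3072/3121 B=2048/3121 C=2048/3121] → run B
t=4: vr[A=3072/3121 B=4062208/1320183 C=2048/3121] → run C
t=5: vr[A=3072/3121 B=4062208/1320183 C=7273472/6213911 E=3072/3121] → run A
t=6: vr[A=4096/3121 B=4062208/1320183 C=7273472/6213911 E=3072/3121] → run E
t=7: vr[A=4096/3121 B=4062208/1320183 C=7273472/6213911 E=4096/3121 F=7273472/6213911] → run C
t=8: vr[A=4096/3121 B=4062208/1320183 C=10469376/6213911 E=4096/3121 F=7273472/6213911] → run F
t=9: vr[A=4096/3121 B=4062208/1320183 C=10469376/6213911 E=4096/3121 F=9312256/6213911] → run A
t=10: vr[A=5120/3121 B=4062208/1320183 C=10469376/6213911 E=4096/3121 F=9312256/6213911] → run E
t=11: vr[A=5120/3121 B=4062208/1320183 C=10469376/6213911 E=5120/3121 F=9312256/6213911] → run F
t=12: vr[A=5120/3121 B=4062208/1320183 C=10469376/6213911 E=5120/3121 F=11351040/6213911] → run A
t=13: vr[A=6144/3121 B=4062208/1320183 C=10469376/6213911 E=5120/3121 F=11351040/6213911] → run E
t=14: vr[A=6144/3121 B=4062208/1320183 C=10469376/6213911 E=6144/3121 F=11351040/6213911] → run C
t=15: vr[A=6144/3121 B=4062208/1320183 C=13665280/6213911 E=6144/3121 F=11351040/6213911] → run F
t=16: vr[A=6144/3121 B=4062208/1320183 C=13665280/6213911 E=6144/3121] → run A
t=17: vr[A=7168/3121 B=4062208/1320183 C=13665280/6213911 E=6144/3121] → run E
t=18: vr[A=7168/3121 B=4062208/1320183 C=13665280/6213911 E=7168/3121] → run C
t=19: vr[A=7168/3121 B=4062208/1320183 C=16861184/6213911 E=7168/3121] → run A
t=20: vr[B=4062208/1320183 C=16861184/6213911 E=7168/3121] → run E
t=21: vr[B=4062208/1320183 C=16861184/6213911 E=8192/3121] → run E
t=22: vr[B=4062208/1320183 C=16861184/6213911 E=9216/3121] → run C
t=23: vr[B=4062208/1320183 C=20057088/6213911 E=9216/3121] → run E
t=24: vr[B=4062208/1320183 C=20057088/6213911] → run B
t=25: vr[B=7258112/1320183 C=20057088/6213911] → run C
t=26: vr[B=7258112/1320183 C=23252992/6213911] → run C
t=27: vr[B=7258112/1320183] → run B
t=28: vr[B=3484672/440061] → run B
t=29: vr[B=13649920/1320183] → run B
t=30: (idle)
t=31: (idle)
t=32: (idle)
t=33: (idle)
t=34: (idle)
t=35: (idle)
t=36: (idle)

context switches = 24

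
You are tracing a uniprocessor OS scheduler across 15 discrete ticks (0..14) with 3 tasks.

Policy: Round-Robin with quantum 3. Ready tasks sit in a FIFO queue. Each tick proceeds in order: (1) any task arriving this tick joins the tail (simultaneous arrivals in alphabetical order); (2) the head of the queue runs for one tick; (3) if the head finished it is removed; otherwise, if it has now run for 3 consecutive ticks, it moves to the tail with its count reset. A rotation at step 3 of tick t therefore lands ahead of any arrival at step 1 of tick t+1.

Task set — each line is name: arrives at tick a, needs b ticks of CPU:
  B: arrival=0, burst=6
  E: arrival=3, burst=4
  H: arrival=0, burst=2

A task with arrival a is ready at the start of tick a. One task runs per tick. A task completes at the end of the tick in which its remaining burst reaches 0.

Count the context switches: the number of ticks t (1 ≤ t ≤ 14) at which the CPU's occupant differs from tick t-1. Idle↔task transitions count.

t=0: queue=[B,H] q_used=0 → run B
t=1: queue=[B,H] q_used=1 → run B
t=2: queue=[B,H] q_used=2 → run B
t=3: queue=[H,B,E] q_used=0 → run H
t=4: queue=[H,B,E] q_used=1 → run H
t=5: queue=[B,E] q_used=0 → run B
t=6: queue=[B,E] q_used=1 → run B
t=7: queue=[B,E] q_used=2 → run B
t=8: queue=[E] q_used=0 → run E
t=9: queue=[E] q_used=1 → run E
t=10: queue=[E] q_used=2 → run E
t=11: queue=[E] q_used=0 → run E
t=12: (idle)
t=13: (idle)
t=14: (idle)

context switches = 4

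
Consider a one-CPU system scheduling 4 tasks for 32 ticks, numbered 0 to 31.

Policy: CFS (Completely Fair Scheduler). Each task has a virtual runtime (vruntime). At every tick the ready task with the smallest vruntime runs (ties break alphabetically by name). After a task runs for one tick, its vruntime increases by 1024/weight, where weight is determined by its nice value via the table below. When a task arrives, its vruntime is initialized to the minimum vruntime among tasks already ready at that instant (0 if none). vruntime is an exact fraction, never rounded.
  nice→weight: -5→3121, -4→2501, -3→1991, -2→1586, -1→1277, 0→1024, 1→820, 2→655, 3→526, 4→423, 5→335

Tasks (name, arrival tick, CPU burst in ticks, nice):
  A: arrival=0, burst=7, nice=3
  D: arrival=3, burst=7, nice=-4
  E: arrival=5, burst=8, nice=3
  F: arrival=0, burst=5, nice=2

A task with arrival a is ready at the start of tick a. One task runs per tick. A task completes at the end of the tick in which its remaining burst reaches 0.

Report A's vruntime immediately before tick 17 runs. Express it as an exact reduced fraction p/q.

vruntime(A, start of tick 17) = 2048/263

t=0: vr[A=0 F=0] → run A
t=1: vr[A=512/263 F=0] → run F
t=2: vr[A=512/263 F=1024/655] → run F
t=3: vr[A=512/263 D=512/263 F=2048/655] → run A
t=4: vr[A=1024/263 D=512/263 F=2048/655] → run D
t=5: vr[A=1024/263 D=1549824/657763 E=1549824/657763 F=2048/655] → run D
t=6: vr[A=1024/263 D=1819136/657763 E=1549824/657763 F=2048/655] → run E
t=7: vr[A=1024/263 D=1819136/657763 E=2830336/657763 F=2048/655] → run D
t=8: vr[A=1024/263 D=2088448/657763 E=2830336/657763 F=2048/655] → run F
t=9: vr[A=1024/263 D=2088448/657763 E=2830336/657763 F=3072/655] → run D
t=10: vr[A=1024/263 D=2357760/657763 E=2830336/657763 F=3072/655] → run D
t=11: vr[A=1024/263 D=2627072/657763 E=2830336/657763 F=3072/655] → run A
t=12: vr[A=1536/263 D=2627072/657763 E=2830336/657763 F=3072/655] → run D
t=13: vr[A=1536/263 D=2896384/657763 E=2830336/657763 F=3072/655] → run E
t=14: vr[A=1536/263 D=2896384/657763 E=4110848/657763 F=3072/655] → run D
t=15: vr[A=1536/263 E=4110848/657763 F=3072/655] → run F
t=16: vr[A=1536/263 E=4110848/657763 F=4096/655] → run A
t=17: vr[A=2048/263 E=4110848/657763 F=4096/655] → run E
t=18: vr[A=2048/263 E=5391360/657763 F=4096/655] → run F
t=19: vr[A=2048/263 E=5391360/657763] → run A
t=20: vr[A=2560/263 E=5391360/657763] → run E
t=21: vr[A=2560/263 E=6671872/657763] → run A
t=22: vr[A=3072/263 E=6671872/657763] → run E
t=23: vr[A=3072/263 E=7952384/657763] → run A
t=24: vr[E=7952384/657763] → run E
t=25: vr[E=9232896/657763] → run E
t=26: vr[E=10513408/657763] → run E
t=27: (idle)
t=28: (idle)
t=29: (idle)
t=30: (idle)
t=31: (idle)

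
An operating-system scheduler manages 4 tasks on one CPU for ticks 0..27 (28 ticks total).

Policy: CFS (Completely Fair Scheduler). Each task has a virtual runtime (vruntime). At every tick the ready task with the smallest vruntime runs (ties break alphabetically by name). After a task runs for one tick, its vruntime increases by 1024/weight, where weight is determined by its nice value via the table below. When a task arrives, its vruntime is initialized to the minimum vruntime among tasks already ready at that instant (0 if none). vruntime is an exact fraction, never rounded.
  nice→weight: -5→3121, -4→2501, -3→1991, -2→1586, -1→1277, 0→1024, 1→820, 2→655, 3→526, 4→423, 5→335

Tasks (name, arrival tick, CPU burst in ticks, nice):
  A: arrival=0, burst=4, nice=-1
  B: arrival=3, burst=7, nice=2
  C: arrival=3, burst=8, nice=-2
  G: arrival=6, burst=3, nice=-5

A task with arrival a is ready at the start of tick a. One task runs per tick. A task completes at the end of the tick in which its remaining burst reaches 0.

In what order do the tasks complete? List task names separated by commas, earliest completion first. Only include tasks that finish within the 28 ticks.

completion order = A, G, C, B

t=0: vr[A=0] → run A
t=1: vr[A=1024/1277] → run A
t=2: vr[A=2048/1277] → run A
t=3: vr[A=3072/1277 B=3072/1277 C=3072/1277] → run A
t=4: vr[B=3072/1277 C=3072/1277] → run B
t=5: vr[B=3319808/836435 C=3072/1277] → run C
t=6: vr[B=3319808/836435 C=3089920/1012661 G=3089920/1012661] → run C
t=7: vr[B=3319808/836435 C=3743744/1012661 G=3089920/1012661] → run G
t=8: vr[B=3319808/836435 C=3743744/1012661 G=10680605184/3160514981] → run G
t=9: vr[B=3319808/836435 C=3743744/1012661 G=11717570048/3160514981] → run C
t=10: vr[B=3319808/836435 C=4397568/1012661 G=11717570048/3160514981] → run G
t=11: vr[B=3319808/836435 C=4397568/1012661] → run B
t=12: vr[B=4627456/836435 C=4397568/1012661] → run C
t=13: vr[B=4627456/836435 C=5051392/1012661] → run C
t=14: vr[B=4627456/836435 C=5705216/1012661] → run B
t=15: vr[B=5935104/836435 C=5705216/1012661] → run C
t=16: vr[B=5935104/836435 C=6359040/1012661] → run C
t=17: vr[B=5935104/836435 C=7012864/1012661] → run C
t=18: vr[B=5935104/836435] → run B
t=19: vr[B=7242752/836435] → run B
t=20: vr[B=1710080/167287] → run B
t=21: vr[B=9858048/836435] → run B
t=22: (idle)
t=23: (idle)
t=24: (idle)
t=25: (idle)
t=26: (idle)
t=27: (idle)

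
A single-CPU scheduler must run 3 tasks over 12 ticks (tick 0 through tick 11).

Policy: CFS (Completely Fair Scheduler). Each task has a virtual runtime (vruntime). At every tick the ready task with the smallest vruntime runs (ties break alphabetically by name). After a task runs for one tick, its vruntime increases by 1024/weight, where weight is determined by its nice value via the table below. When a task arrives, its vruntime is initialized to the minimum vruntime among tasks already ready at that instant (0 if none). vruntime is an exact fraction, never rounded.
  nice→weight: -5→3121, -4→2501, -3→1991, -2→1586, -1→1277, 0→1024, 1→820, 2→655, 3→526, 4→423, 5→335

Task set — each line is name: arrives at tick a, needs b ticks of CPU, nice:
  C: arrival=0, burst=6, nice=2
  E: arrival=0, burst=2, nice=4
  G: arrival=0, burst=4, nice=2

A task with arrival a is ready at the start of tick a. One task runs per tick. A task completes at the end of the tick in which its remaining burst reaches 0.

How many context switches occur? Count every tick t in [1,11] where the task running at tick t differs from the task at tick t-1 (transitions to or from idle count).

context switches = 10

t=0: vr[C=0 E=0 G=0] → run C
t=1: vr[C=1024/655 E=0 G=0] → run E
t=2: vr[C=1024/655 E=1024/423 G=0] → run G
t=3: vr[C=1024/655 E=1024/423 G=1024/655] → run C
t=4: vr[C=2048/655 E=1024/423 G=1024/655] → run G
t=5: vr[C=2048/655 E=1024/423 G=2048/655] → run E
t=6: vr[C=2048/655 G=2048/655] → run C
t=7: vr[C=3072/655 G=2048/655] → run G
t=8: vr[C=3072/655 G=3072/655] → run C
t=9: vr[C=4096/655 G=3072/655] → run G
t=10: vr[C=4096/655] → run C
t=11: vr[C=1024/131] → run C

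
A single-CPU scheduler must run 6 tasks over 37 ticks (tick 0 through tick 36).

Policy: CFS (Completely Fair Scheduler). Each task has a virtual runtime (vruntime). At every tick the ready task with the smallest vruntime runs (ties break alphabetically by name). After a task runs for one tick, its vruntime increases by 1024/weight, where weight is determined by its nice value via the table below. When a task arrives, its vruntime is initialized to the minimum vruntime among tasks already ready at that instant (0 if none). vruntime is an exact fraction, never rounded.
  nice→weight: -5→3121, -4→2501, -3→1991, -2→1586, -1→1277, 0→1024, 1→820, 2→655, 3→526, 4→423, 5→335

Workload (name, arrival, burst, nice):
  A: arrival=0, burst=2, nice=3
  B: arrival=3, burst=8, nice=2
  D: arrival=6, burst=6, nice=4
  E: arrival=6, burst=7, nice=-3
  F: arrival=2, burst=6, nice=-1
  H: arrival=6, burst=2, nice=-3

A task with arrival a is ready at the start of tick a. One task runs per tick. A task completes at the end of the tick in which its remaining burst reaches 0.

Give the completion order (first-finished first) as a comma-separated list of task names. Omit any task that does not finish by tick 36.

t=0: vr[A=0] → run A
t=1: vr[A=512/263] → run A
t=2: vr[F=0] → run F
t=3: vr[B=1024/1277 F=1024/1277] → run B
t=4: vr[B=1978368/836435 F=1024/1277] → run F
t=5: vr[B=1978368/836435 F=2048/1277] → run F
t=6: vr[B=1978368/836435 D=1978368/836435 E=1978368/836435 F=3072/1277 H=1978368/836435] → run B
t=7: vr[B=3286016/836435 D=1978368/836435 E=1978368/836435 F=3072/1277 H=1978368/836435] → run D
t=8: vr[B=3286016/836435 D=1693359104/353812005 E=1978368/836435 F=3072/1277 H=1978368/836435] → run E
t=9: vr[B=3286016/836435 D=1693359104/353812005 E=4795440128/1665342085 F=3072/1277 H=1978368/836435] → run H
t=10: vr[B=3286016/836435 D=1693359104/353812005 E=4795440128/1665342085 F=3072/1277 H=4795440128/1665342085] → run F
t=11: vr[B=3286016/836435 D=1693359104/353812005 E=4795440128/1665342085 F=4096/1277 H=4795440128/1665342085] → run E
t=12: vr[B=3286016/836435 D=1693359104/353812005 E=5651949568/1665342085 F=4096/1277 H=4795440128/1665342085] → run H
t=13: vr[B=3286016/836435 D=1693359104/353812005 E=5651949568/1665342085 F=4096/1277] → run F
t=14: vr[B=3286016/836435 D=1693359104/353812005 E=5651949568/1665342085 F=5120/1277] → run E
t=15: vr[B=3286016/836435 D=1693359104/353812005 E=6508459008/1665342085 F=5120/1277] → run E
t=16: vr[B=3286016/836435 D=1693359104/353812005 E=7364968448/1665342085 F=5120/1277] → run B
t=17: vr[B=4593664/836435 D=1693359104/353812005 E=7364968448/1665342085 F=5120/1277] → run F
t=18: vr[B=4593664/836435 D=1693359104/353812005 E=7364968448/1665342085] → run E
t=19: vr[B=4593664/836435 D=1693359104/353812005 E=8221477888/1665342085] → run D
t=20: vr[B=4593664/836435 D=2549868544/353812005 E=8221477888/1665342085] → run E
t=21: vr[B=4593664/836435 D=2549868544/353812005 E=9077987328/1665342085] → run E
t=22: vr[B=4593664/836435 D=2549868544/353812005] → run B
t=23: vr[B=5901312/836435 D=2549868544/353812005] → run B
t=24: vr[B=1441792/167287 D=2549868544/353812005] → run D
t=25: vr[B=1441792/167287 D=1135459328/117937335] → run B
t=26: vr[B=8516608/836435 D=1135459328/117937335] → run D
t=27: vr[B=8516608/836435 D=4262887424/353812005] → run B
t=28: vr[B=9824256/836435 D=4262887424/353812005] → run B
t=29: vr[D=4262887424/353812005] → run D
t=30: vr[D=5119396864/353812005] → run D
t=31: (idle)
t=32: (idle)
t=33: (idle)
t=34: (idle)
t=35: (idle)
t=36: (idle)

completion order = A, H, F, E, B, D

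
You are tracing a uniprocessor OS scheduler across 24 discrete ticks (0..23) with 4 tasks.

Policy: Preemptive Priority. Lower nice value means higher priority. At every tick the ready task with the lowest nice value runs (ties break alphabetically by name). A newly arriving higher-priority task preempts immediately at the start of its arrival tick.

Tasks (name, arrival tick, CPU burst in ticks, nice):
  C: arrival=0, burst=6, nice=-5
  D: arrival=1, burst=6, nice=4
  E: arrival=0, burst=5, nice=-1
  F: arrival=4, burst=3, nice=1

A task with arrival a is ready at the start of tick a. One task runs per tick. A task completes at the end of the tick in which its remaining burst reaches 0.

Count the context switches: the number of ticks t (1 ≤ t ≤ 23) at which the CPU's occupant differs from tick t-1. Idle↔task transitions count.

t=0: ready={C,E} → run C
t=1: ready={C,D,E} → run C
t=2: ready={C,D,E} → run C
t=3: ready={C,D,E} → run C
t=4: ready={C,D,E,F} → run C
t=5: ready={C,D,E,F} → run C
t=6: ready={D,E,F} → run E
t=7: ready={D,E,F} → run E
t=8: ready={D,E,F} → run E
t=9: ready={D,E,F} → run E
t=10: ready={D,E,F} → run E
t=11: ready={D,F} → run F
t=12: ready={D,F} → run F
t=13: ready={D,F} → run F
t=14: ready={D} → run D
t=15: ready={D} → run D
t=16: ready={D} → run D
t=17: ready={D} → run D
t=18: ready={D} → run D
t=19: ready={D} → run D
t=20: (idle)
t=21: (idle)
t=22: (idle)
t=23: (idle)

context switches = 4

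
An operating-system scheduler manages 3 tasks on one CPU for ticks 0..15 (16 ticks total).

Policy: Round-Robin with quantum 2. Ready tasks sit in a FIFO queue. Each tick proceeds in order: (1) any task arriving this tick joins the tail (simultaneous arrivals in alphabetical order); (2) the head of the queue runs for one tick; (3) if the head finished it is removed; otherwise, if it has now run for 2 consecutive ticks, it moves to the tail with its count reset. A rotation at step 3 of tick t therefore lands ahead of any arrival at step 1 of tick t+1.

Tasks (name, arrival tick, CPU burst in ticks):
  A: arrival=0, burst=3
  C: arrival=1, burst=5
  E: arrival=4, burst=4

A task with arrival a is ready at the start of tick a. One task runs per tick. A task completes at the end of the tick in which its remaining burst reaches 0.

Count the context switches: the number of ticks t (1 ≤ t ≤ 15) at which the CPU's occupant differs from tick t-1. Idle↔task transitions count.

context switches = 7

t=0: queue=[A] q_used=0 → run A
t=1: queue=[A,C] q_used=1 → run A
t=2: queue=[C,A] q_used=0 → run C
t=3: queue=[C,A] q_used=1 → run C
t=4: queue=[A,C,E] q_used=0 → run A
t=5: queue=[C,E] q_used=0 → run C
t=6: queue=[C,E] q_used=1 → run C
t=7: queue=[E,C] q_used=0 → run E
t=8: queue=[E,C] q_used=1 → run E
t=9: queue=[C,E] q_used=0 → run C
t=10: queue=[E] q_used=0 → run E
t=11: queue=[E] q_used=1 → run E
t=12: (idle)
t=13: (idle)
t=14: (idle)
t=15: (idle)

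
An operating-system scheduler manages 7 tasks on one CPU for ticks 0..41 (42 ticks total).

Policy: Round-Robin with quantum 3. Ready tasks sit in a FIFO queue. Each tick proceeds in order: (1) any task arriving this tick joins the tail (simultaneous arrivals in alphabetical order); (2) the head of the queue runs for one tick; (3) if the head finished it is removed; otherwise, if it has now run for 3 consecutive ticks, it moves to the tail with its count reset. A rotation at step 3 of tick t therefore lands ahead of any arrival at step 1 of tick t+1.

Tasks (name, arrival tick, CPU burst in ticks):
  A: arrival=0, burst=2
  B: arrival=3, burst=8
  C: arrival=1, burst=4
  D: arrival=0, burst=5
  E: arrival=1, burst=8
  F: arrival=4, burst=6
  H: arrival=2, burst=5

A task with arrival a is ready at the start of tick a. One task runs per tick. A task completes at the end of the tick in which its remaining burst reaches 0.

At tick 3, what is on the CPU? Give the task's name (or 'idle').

running at tick 3 = D

t=0: queue=[A,D] q_used=0 → run A
t=1: queue=[A,D,C,E] q_used=1 → run A
t=2: queue=[D,C,E,H] q_used=0 → run D
t=3: queue=[D,C,E,H,B] q_used=1 → run D
t=4: queue=[D,C,E,H,B,F] q_used=2 → run D
t=5: queue=[C,E,H,B,F,D] q_used=0 → run C
t=6: queue=[C,E,H,B,F,D] q_used=1 → run C
t=7: queue=[C,E,H,B,F,D] q_used=2 → run C
t=8: queue=[E,H,B,F,D,C] q_used=0 → run E
t=9: queue=[E,H,B,F,D,C] q_used=1 → run E
t=10: queue=[E,H,B,F,D,C] q_used=2 → run E
t=11: queue=[H,B,F,D,C,E] q_used=0 → run H
t=12: queue=[H,B,F,D,C,E] q_used=1 → run H
t=13: queue=[H,B,F,D,C,E] q_used=2 → run H
t=14: queue=[B,F,D,C,E,H] q_used=0 → run B
t=15: queue=[B,F,D,C,E,H] q_used=1 → run B
t=16: queue=[B,F,D,C,E,H] q_used=2 → run B
t=17: queue=[F,D,C,E,H,B] q_used=0 → run F
t=18: queue=[F,D,C,E,H,B] q_used=1 → run F
t=19: queue=[F,D,C,E,H,B] q_used=2 → run F
t=20: queue=[D,C,E,H,B,F] q_used=0 → run D
t=21: queue=[D,C,E,H,B,F] q_used=1 → run D
t=22: queue=[C,E,H,B,F] q_used=0 → run C
t=23: queue=[E,H,B,F] q_used=0 → run E
t=24: queue=[E,H,B,F] q_used=1 → run E
t=25: queue=[E,H,B,F] q_used=2 → run E
t=26: queue=[H,B,F,E] q_used=0 → run H
t=27: queue=[H,B,F,E] q_used=1 → run H
t=28: queue=[B,F,E] q_used=0 → run B
t=29: queue=[B,F,E] q_used=1 → run B
t=30: queue=[B,F,E] q_used=2 → run B
t=31: queue=[F,E,B] q_used=0 → run F
t=32: queue=[F,E,B] q_used=1 → run F
t=33: queue=[F,E,B] q_used=2 → run F
t=34: queue=[E,B] q_used=0 → run E
t=35: queue=[E,B] q_used=1 → run E
t=36: queue=[B] q_used=0 → run B
t=37: queue=[B] q_used=1 → run B
t=38: (idle)
t=39: (idle)
t=40: (idle)
t=41: (idle)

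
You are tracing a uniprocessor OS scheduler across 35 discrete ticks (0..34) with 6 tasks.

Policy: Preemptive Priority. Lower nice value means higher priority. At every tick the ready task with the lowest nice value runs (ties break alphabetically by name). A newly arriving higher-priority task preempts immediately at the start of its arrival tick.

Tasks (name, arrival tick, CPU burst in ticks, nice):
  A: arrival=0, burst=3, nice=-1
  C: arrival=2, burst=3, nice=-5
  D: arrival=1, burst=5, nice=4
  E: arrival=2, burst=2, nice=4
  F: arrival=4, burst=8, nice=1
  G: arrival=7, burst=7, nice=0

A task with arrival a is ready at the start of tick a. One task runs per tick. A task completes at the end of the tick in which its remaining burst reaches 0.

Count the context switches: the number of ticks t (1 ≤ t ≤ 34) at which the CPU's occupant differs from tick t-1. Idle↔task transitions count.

t=0: ready={A} → run A
t=1: ready={A,D} → run A
t=2: ready={A,C,D,E} → run C
t=3: ready={A,C,D,E} → run C
t=4: ready={A,C,D,E,F} → run C
t=5: ready={A,D,E,F} → run A
t=6: ready={D,E,F} → run F
t=7: ready={D,E,F,G} → run G
t=8: ready={D,E,F,G} → run G
t=9: ready={D,E,F,G} → run G
t=10: ready={D,E,F,G} → run G
t=11: ready={D,E,F,G} → run G
t=12: ready={D,E,F,G} → run G
t=13: ready={D,E,F,G} → run G
t=14: ready={D,E,F} → run F
t=15: ready={D,E,F} → run F
t=16: ready={D,E,F} → run F
t=17: ready={D,E,F} → run F
t=18: ready={D,E,F} → run F
t=19: ready={D,E,F} → run F
t=20: ready={D,E,F} → run F
t=21: ready={D,E} → run D
t=22: ready={D,E} → run D
t=23: ready={D,E} → run D
t=24: ready={D,E} → run D
t=25: ready={D,E} → run D
t=26: ready={E} → run E
t=27: ready={E} → run E
t=28: (idle)
t=29: (idle)
t=30: (idle)
t=31: (idle)
t=32: (idle)
t=33: (idle)
t=34: (idle)

context switches = 8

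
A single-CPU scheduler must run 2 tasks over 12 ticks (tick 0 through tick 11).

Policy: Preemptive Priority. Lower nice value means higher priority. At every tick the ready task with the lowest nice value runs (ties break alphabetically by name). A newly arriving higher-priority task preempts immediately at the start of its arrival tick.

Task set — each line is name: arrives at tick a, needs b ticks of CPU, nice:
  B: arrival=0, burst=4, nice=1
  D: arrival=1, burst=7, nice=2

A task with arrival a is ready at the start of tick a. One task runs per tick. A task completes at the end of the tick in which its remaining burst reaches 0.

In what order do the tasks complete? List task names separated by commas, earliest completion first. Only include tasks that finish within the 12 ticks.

t=0: ready={B} → run B
t=1: ready={B,D} → run B
t=2: ready={B,D} → run B
t=3: ready={B,D} → run B
t=4: ready={D} → run D
t=5: ready={D} → run D
t=6: ready={D} → run D
t=7: ready={D} → run D
t=8: ready={D} → run D
t=9: ready={D} → run D
t=10: ready={D} → run D
t=11: (idle)

completion order = B, D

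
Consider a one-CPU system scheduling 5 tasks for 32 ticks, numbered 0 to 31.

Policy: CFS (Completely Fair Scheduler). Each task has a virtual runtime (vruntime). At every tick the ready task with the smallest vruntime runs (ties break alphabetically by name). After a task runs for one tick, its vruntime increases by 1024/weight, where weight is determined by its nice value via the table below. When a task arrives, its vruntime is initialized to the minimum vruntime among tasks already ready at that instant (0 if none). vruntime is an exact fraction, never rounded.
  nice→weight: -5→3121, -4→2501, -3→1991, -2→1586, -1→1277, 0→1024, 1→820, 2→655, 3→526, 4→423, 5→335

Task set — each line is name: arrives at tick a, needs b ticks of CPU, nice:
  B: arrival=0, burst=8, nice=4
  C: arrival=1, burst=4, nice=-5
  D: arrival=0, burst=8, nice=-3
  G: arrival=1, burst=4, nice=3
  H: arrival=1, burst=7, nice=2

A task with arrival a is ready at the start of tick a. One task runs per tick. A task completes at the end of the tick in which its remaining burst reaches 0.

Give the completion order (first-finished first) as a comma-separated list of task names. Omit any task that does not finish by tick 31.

completion order = C, D, G, H, B

t=0: vr[B=0 D=0] → run B
t=1: vr[B=1024/423 C=0 D=0 G=0 H=0] → run C
t=2: vr[B=1024/423 C=1024/3121 D=0 G=0 H=0] → run D
t=3: vr[B=1024/423 C=1024/3121 D=1024/1991 G=0 H=0] → run G
t=4: vr[B=1024/423 C=1024/3121 D=1024/1991 G=512/263 H=0] → run H
t=5: vr[B=1024/423 C=1024/3121 D=1024/1991 G=512/263 H=1024/655] → run C
t=6: vr[B=1024/423 C=2048/3121 D=1024/1991 G=512/263 H=1024/655] → run D
t=7: vr[B=1024/423 C=2048/3121 D=2048/1991 G=512/263 H=1024/655] → run C
t=8: vr[B=1024/423 C=3072/3121 D=2048/1991 G=512/263 H=1024/655] → run C
t=9: vr[B=1024/423 D=2048/1991 G=512/263 H=1024/655] → run D
t=10: vr[B=1024/423 D=3072/1991 G=512/263 H=1024/655] → run D
t=11: vr[B=1024/423 D=4096/1991 G=512/263 H=1024/655] → run H
t=12: vr[B=1024/423 D=4096/1991 G=512/263 H=2048/655] → run G
t=13: vr[B=1024/423 D=4096/1991 G=1024/263 H=2048/655] → run D
t=14: vr[B=1024/423 D=5120/1991 G=1024/263 H=2048/655] → run B
t=15: vr[B=2048/423 D=5120/1991 G=1024/263 H=2048/655] → run D
t=16: vr[B=2048/423 D=6144/1991 G=1024/263 H=2048/655] → run D
t=17: vr[B=2048/423 D=7168/1991 G=1024/263 H=2048/655] → run H
t=18: vr[B=2048/423 D=7168/1991 G=1024/263 H=3072/655] → run D
t=19: vr[B=2048/423 G=1024/263 H=3072/655] → run G
t=20: vr[B=2048/423 G=1536/263 H=3072/655] → run H
t=21: vr[B=2048/423 G=1536/263 H=4096/655] → run B
t=22: vr[B=1024/141 G=1536/263 H=4096/655] → run G
t=23: vr[B=1024/141 H=4096/655] → run H
t=24: vr[B=1024/141 H=1024/131] → run B
t=25: vr[B=4096/423 H=1024/131] → run H
t=26: vr[B=4096/423 H=6144/655] → run H
t=27: vr[B=4096/423] → run B
t=28: vr[B=5120/423] → run B
t=29: vr[B=2048/141] → run B
t=30: vr[B=7168/423] → run B
t=31: (idle)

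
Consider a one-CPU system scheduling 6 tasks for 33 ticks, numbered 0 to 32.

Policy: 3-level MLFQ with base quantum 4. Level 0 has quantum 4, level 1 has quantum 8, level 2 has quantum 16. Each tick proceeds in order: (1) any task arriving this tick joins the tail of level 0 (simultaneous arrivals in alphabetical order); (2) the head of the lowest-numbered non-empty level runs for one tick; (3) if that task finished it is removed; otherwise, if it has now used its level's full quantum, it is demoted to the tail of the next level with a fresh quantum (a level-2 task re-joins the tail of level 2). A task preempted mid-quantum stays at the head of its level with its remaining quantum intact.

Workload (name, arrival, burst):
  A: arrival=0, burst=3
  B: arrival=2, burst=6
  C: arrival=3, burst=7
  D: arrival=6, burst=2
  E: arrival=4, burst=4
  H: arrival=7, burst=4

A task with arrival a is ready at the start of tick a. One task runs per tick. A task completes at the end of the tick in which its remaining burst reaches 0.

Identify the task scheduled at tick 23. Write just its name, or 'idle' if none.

running at tick 23 = C

t=0: L0/L1/L2 = A/-/- → run A
t=1: L0/L1/L2 = A/-/- → run A
t=2: L0/L1/L2 = AB/-/- → run A
t=3: L0/L1/L2 = BC/-/- → run B
t=4: L0/L1/L2 = BCE/-/- → run B
t=5: L0/L1/L2 = BCE/-/- → run B
t=6: L0/L1/L2 = BCED/-/- → run B
t=7: L0/L1/L2 = CEDH/B/- → run C
t=8: L0/L1/L2 = CEDH/B/- → run C
t=9: L0/L1/L2 = CEDH/B/- → run C
t=10: L0/L1/L2 = CEDH/B/- → run C
t=11: L0/L1/L2 = EDH/BC/- → run E
t=12: L0/L1/L2 = EDH/BC/- → run E
t=13: L0/L1/L2 = EDH/BC/- → run E
t=14: L0/L1/L2 = EDH/BC/- → run E
t=15: L0/L1/L2 = DH/BC/- → run D
t=16: L0/L1/L2 = DH/BC/- → run D
t=17: L0/L1/L2 = H/BC/- → run H
t=18: L0/L1/L2 = H/BC/- → run H
t=19: L0/L1/L2 = H/BC/- → run H
t=20: L0/L1/L2 = H/BC/- → run H
t=21: L0/L1/L2 = -/BC/- → run B
t=22: L0/L1/L2 = -/BC/- → run B
t=23: L0/L1/L2 = -/C/- → run C
t=24: L0/L1/L2 = -/C/- → run C
t=25: L0/L1/L2 = -/C/- → run C
t=26: (idle)
t=27: (idle)
t=28: (idle)
t=29: (idle)
t=30: (idle)
t=31: (idle)
t=32: (idle)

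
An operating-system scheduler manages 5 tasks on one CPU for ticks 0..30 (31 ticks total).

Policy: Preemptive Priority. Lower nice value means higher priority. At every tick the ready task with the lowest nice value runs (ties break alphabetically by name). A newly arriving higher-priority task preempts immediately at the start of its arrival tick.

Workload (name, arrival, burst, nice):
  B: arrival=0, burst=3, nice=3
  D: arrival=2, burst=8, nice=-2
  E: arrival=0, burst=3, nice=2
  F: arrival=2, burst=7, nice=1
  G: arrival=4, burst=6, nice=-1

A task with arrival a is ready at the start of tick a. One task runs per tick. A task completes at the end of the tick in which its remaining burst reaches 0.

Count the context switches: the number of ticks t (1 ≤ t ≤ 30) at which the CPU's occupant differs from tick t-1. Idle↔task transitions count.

t=0: ready={B,E} → run E
t=1: ready={B,E} → run E
t=2: ready={B,D,E,F} → run D
t=3: ready={B,D,E,F} → run D
t=4: ready={B,D,E,F,G} → run D
t=5: ready={B,D,E,F,G} → run D
t=6: ready={B,D,E,F,G} → run D
t=7: ready={B,D,E,F,G} → run D
t=8: ready={B,D,E,F,G} → run D
t=9: ready={B,D,E,F,G} → run D
t=10: ready={B,E,F,G} → run G
t=11: ready={B,E,F,G} → run G
t=12: ready={B,E,F,G} → run G
t=13: ready={B,E,F,G} → run G
t=14: ready={B,E,F,G} → run G
t=15: ready={B,E,F,G} → run G
t=16: ready={B,E,F} → run F
t=17: ready={B,E,F} → run F
t=18: ready={B,E,F} → run F
t=19: ready={B,E,F} → run F
t=20: ready={B,E,F} → run F
t=21: ready={B,E,F} → run F
t=22: ready={B,E,F} → run F
t=23: ready={B,E} → run E
t=24: ready={B} → run B
t=25: ready={B} → run B
t=26: ready={B} → run B
t=27: (idle)
t=28: (idle)
t=29: (idle)
t=30: (idle)

context switches = 6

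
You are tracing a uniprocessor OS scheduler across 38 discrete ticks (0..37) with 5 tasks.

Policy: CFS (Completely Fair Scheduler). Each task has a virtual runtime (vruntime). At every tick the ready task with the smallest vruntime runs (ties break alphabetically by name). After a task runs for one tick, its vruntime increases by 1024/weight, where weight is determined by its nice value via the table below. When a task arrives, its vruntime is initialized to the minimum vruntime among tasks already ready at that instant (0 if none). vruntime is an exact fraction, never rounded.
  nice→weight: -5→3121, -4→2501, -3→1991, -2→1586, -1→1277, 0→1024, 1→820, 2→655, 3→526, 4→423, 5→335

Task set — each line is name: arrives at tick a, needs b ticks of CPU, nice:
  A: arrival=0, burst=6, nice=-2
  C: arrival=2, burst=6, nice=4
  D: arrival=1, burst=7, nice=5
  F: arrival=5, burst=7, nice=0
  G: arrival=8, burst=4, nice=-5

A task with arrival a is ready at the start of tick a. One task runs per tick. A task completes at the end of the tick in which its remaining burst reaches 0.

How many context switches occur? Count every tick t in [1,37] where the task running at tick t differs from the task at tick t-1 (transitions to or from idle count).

t=0: vr[A=0] → run A
t=1: vr[A=512/793 D=512/793] → run A
t=2: vr[A=1024/793 C=512/793 D=512/793] → run C
t=3: vr[A=1024/793 C=1028608/335439 D=512/793] → run D
t=4: vr[A=1024/793 C=1028608/335439 D=983552/265655] → run A
t=5: vr[A=1536/793 C=1028608/335439 D=983552/265655 F=1536/793] → run A
t=6: vr[A=2048/793 C=1028608/335439 D=983552/265655 F=1536/793] → run F
t=7: vr[A=2048/793 C=1028608/335439 D=983552/265655 F=2329/793] → run A
t=8: vr[A=2560/793 C=1028608/335439 D=983552/265655 F=2329/793 G=2329/793] → run F
t=9: vr[A=2560/793 C=1028608/335439 D=983552/265655 F=3122/793 G=2329/793] → run G
t=10: vr[A=2560/793 C=1028608/335439 D=983552/265655 F=3122/793 G=8080841/2474953] → run C
t=11: vr[A=2560/793 C=1840640/335439 D=983552/265655 F=3122/793 G=8080841/2474953] → run A
t=12: vr[C=1840640/335439 D=983552/265655 F=3122/793 G=8080841/2474953] → run G
t=13: vr[C=1840640/335439 D=983552/265655 F=3122/793 G=8892873/2474953] → run G
t=14: vr[C=1840640/335439 D=983552/265655 F=3122/793 G=9704905/2474953] → run D
t=15: vr[C=1840640/335439 D=1795584/265655 F=3122/793 G=9704905/2474953] → run G
t=16: vr[C=1840640/335439 D=1795584/265655 F=3122/793] → run F
t=17: vr[C=1840640/335439 D=1795584/265655 F=3915/793] → run F
t=18: vr[C=1840640/335439 D=1795584/265655 F=4708/793] → run C
t=19: vr[C=884224/111813 D=1795584/265655 F=4708/793] → run F
t=20: vr[C=884224/111813 D=1795584/265655 F=5501/793] → run D
t=21: vr[C=884224/111813 D=2607616/265655 F=5501/793] → run F
t=22: vr[C=884224/111813 D=2607616/265655 F=6294/793] → run C
t=23: vr[C=3464704/335439 D=2607616/265655 F=6294/793] → run F
t=24: vr[C=3464704/335439 D=2607616/265655] → run D
t=25: vr[C=3464704/335439 D=3419648/265655] → run C
t=26: vr[C=4276736/335439 D=3419648/265655] → run C
t=27: vr[D=3419648/265655] → run D
t=28: vr[D=846336/53131] → run D
t=29: vr[D=5043712/265655] → run D
t=30: (idle)
t=31: (idle)
t=32: (idle)
t=33: (idle)
t=34: (idle)
t=35: (idle)
t=36: (idle)
t=37: (idle)

context switches = 23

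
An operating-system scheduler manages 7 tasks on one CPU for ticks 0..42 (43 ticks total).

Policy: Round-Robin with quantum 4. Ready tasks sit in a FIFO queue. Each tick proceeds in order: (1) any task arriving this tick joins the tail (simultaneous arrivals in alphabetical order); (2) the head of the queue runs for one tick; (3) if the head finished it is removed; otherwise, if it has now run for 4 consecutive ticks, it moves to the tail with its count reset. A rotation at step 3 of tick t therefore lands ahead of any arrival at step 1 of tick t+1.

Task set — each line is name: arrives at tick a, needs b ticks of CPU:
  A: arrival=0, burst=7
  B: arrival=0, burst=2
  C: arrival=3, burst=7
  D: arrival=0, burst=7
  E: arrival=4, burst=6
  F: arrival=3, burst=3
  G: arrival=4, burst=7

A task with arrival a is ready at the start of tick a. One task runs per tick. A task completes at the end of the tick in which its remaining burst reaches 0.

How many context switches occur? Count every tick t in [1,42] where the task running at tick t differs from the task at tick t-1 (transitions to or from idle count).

context switches = 12

t=0: queue=[A,B,D] q_used=0 → run A
t=1: queue=[A,B,D] q_used=1 → run A
t=2: queue=[A,B,D] q_used=2 → run A
t=3: queue=[A,B,D,C,F] q_used=3 → run A
t=4: queue=[B,D,C,F,A,E,G] q_used=0 → run B
t=5: queue=[B,D,C,F,A,E,G] q_used=1 → run B
t=6: queue=[D,C,F,A,E,G] q_used=0 → run D
t=7: queue=[D,C,F,A,E,G] q_used=1 → run D
t=8: queue=[D,C,F,A,E,G] q_used=2 → run D
t=9: queue=[D,C,F,A,E,G] q_used=3 → run D
t=10: queue=[C,F,A,E,G,D] q_used=0 → run C
t=11: queue=[C,F,A,E,G,D] q_used=1 → run C
t=12: queue=[C,F,A,E,G,D] q_used=2 → run C
t=13: queue=[C,F,A,E,G,D] q_used=3 → run C
t=14: queue=[F,A,E,G,D,C] q_used=0 → run F
t=15: queue=[F,A,E,G,D,C] q_used=1 → run F
t=16: queue=[F,A,E,G,D,C] q_used=2 → run F
t=17: queue=[A,E,G,D,C] q_used=0 → run A
t=18: queue=[A,E,G,D,C] q_used=1 → run A
t=19: queue=[A,E,G,D,C] q_used=2 → run A
t=20: queue=[E,G,D,C] q_used=0 → run E
t=21: queue=[E,G,D,C] q_used=1 → run E
t=22: queue=[E,G,D,C] q_used=2 → run E
t=23: queue=[E,G,D,C] q_used=3 → run E
t=24: queue=[G,D,C,E] q_used=0 → run G
t=25: queue=[G,D,C,E] q_used=1 → run G
t=26: queue=[G,D,C,E] q_used=2 → run G
t=27: queue=[G,D,C,E] q_used=3 → run G
t=28: queue=[D,C,E,G] q_used=0 → run D
t=29: queue=[D,C,E,G] q_used=1 → run D
t=30: queue=[D,C,E,G] q_used=2 → run D
t=31: queue=[C,E,G] q_used=0 → run C
t=32: queue=[C,E,G] q_used=1 → run C
t=33: queue=[C,E,G] q_used=2 → run C
t=34: queue=[E,G] q_used=0 → run E
t=35: queue=[E,G] q_used=1 → run E
t=36: queue=[G] q_used=0 → run G
t=37: queue=[G] q_used=1 → run G
t=38: queue=[G] q_used=2 → run G
t=39: (idle)
t=40: (idle)
t=41: (idle)
t=42: (idle)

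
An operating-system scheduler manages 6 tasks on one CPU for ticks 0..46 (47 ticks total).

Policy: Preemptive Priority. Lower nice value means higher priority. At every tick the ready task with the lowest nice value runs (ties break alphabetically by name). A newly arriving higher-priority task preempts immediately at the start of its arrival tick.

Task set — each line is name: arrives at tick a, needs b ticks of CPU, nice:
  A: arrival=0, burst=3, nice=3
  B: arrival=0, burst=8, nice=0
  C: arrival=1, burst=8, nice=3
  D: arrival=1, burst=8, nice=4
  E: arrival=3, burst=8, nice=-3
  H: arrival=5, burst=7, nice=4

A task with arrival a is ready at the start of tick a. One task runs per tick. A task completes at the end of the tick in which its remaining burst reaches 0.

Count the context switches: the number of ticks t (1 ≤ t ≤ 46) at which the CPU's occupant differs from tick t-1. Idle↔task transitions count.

context switches = 7

t=0: ready={A,B} → run B
t=1: ready={A,B,C,D} → run B
t=2: ready={A,B,C,D} → run B
t=3: ready={A,B,C,D,E} → run E
t=4: ready={A,B,C,D,E} → run E
t=5: ready={A,B,C,D,E,H} → run E
t=6: ready={A,B,C,D,E,H} → run E
t=7: ready={A,B,C,D,E,H} → run E
t=8: ready={A,B,C,D,E,H} → run E
t=9: ready={A,B,C,D,E,H} → run E
t=10: ready={A,B,C,D,E,H} → run E
t=11: ready={A,B,C,D,H} → run B
t=12: ready={A,B,C,D,H} → run B
t=13: ready={A,B,C,D,H} → run B
t=14: ready={A,B,C,D,H} → run B
t=15: ready={A,B,C,D,H} → run B
t=16: ready={A,C,D,H} → run A
t=17: ready={A,C,D,H} → run A
t=18: ready={A,C,D,H} → run A
t=19: ready={C,D,H} → run C
t=20: ready={C,D,H} → run C
t=21: ready={C,D,H} → run C
t=22: ready={C,D,H} → run C
t=23: ready={C,D,H} → run C
t=24: ready={C,D,H} → run C
t=25: ready={C,D,H} → run C
t=26: ready={C,D,H} → run C
t=27: ready={D,H} → run D
t=28: ready={D,H} → run D
t=29: ready={D,H} → run D
t=30: ready={D,H} → run D
t=31: ready={D,H} → run D
t=32: ready={D,H} → run D
t=33: ready={D,H} → run D
t=34: ready={D,H} → run D
t=35: ready={H} → run H
t=36: ready={H} → run H
t=37: ready={H} → run H
t=38: ready={H} → run H
t=39: ready={H} → run H
t=40: ready={H} → run H
t=41: ready={H} → run H
t=42: (idle)
t=43: (idle)
t=44: (idle)
t=45: (idle)
t=46: (idle)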